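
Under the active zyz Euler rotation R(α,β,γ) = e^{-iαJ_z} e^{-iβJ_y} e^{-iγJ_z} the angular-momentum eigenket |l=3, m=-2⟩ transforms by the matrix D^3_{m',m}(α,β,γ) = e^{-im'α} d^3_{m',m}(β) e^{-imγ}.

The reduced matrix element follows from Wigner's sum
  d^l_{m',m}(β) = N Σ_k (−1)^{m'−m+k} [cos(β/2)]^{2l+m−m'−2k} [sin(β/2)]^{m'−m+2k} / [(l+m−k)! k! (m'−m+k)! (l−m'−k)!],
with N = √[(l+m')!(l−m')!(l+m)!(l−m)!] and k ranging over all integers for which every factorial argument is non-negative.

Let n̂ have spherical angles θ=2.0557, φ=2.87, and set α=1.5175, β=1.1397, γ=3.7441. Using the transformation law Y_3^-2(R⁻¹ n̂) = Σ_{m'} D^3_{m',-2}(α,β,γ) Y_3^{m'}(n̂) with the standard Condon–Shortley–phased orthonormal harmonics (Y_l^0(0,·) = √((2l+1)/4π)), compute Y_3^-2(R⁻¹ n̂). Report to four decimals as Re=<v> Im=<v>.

Need the full column D^3_{m',-2} for m'=−3..3 at α=1.5175, β=1.1397, γ=3.7441.
cos(β/2)=0.841982, sin(β/2)=0.539506
d^3_{-3,-2}: single k=1 term ⇒ +0.559224;  D = +0.483722-0.280615i
d^3_{-2,-2}: k∈[0..1] ⇒ +0.356301 -0.731431 = -0.375130;  D = +0.170685+0.334050i
d^3_{-1,-2}: k∈[0..1] ⇒ -0.721955 +0.592825 = -0.129130;  D = +0.117955-0.052545i
d^3_{0,-2}: k∈[0..1] ⇒ +0.801242 -0.328966 = +0.472277;  D = +0.168924+0.441033i
d^3_{1,-2}: k∈[0..1] ⇒ -0.592825 +0.121698 = -0.471127;  D = -0.448312+0.144836i
d^3_{2,-2}: k∈[0..1] ⇒ +0.300303 -0.024659 = +0.275644;  D = -0.070647-0.266437i
d^3_{3,-2}: single k=0 term ⇒ -0.094267;  D = +0.092276-0.019272i
Y_3^{m'}(θ=2.0557,φ=2.87) and Σ D·Y over m':
  (+0.4837-0.2806i)·(-0.1982-0.2102i)  (+0.1707+0.3340i)·(-0.3192-0.1927i)  (+0.1180-0.0525i)·(-0.0238-0.0066i)  (+0.1689+0.4410i)·(+0.3329+0.0000i)  (-0.4483+0.1448i)·(+0.0238-0.0066i)  (-0.0706-0.2664i)·(-0.3192+0.1927i)  (+0.0923-0.0193i)·(+0.1982-0.2102i)
Y_3^-2(R⁻¹ n̂) = -0.013462+0.016316i

Re=-0.0135 Im=0.0163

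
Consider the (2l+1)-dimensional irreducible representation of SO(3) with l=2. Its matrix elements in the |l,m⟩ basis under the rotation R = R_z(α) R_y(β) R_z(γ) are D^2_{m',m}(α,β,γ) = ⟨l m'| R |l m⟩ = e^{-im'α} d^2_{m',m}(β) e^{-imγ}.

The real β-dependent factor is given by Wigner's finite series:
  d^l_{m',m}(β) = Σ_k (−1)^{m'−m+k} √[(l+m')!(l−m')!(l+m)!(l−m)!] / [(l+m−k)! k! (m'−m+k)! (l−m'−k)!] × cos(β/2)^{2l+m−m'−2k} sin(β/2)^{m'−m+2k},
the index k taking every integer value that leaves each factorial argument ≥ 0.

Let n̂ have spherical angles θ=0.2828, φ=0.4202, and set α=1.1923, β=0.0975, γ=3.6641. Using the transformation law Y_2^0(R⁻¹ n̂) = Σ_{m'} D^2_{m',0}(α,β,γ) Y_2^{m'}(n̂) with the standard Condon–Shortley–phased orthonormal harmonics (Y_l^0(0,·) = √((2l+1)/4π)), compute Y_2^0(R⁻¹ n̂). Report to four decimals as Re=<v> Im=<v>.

Re=0.5844 Im=0.0000

Need the full column D^2_{m',0} for m'=−2..2 at α=1.1923, β=0.0975, γ=3.6641.
cos(β/2)=0.998812, sin(β/2)=0.048731
d^2_{-2,0}: single k=2 term ⇒ +0.005803;  D = -0.004218+0.003985i
d^2_{-1,0}: k∈[1..2] ⇒ +0.118940 -0.000283 = +0.118657;  D = +0.043847+0.110259i
d^2_{0,0}: k∈[0..2] ⇒ +0.995256 -0.009476 +0.000006 = +0.985786;  D = +0.985786+0.000000i
d^2_{1,0}: k∈[0..1] ⇒ -0.118940 +0.000283 = -0.118657;  D = -0.043847+0.110259i
d^2_{2,0}: single k=0 term ⇒ +0.005803;  D = -0.004218-0.003985i
Y_2^{m'}(θ=0.2828,φ=0.4202) and Σ D·Y over m':
  (-0.0042+0.0040i)·(+0.0201-0.0224i)  (+0.0438+0.1103i)·(+0.1890-0.0844i)  (+0.9858+0.0000i)·(+0.5571+0.0000i)  (-0.0438+0.1103i)·(-0.1890-0.0844i)  (-0.0042-0.0040i)·(+0.0201+0.0224i)
Y_2^0(R⁻¹ n̂) = +0.584395-0.000000i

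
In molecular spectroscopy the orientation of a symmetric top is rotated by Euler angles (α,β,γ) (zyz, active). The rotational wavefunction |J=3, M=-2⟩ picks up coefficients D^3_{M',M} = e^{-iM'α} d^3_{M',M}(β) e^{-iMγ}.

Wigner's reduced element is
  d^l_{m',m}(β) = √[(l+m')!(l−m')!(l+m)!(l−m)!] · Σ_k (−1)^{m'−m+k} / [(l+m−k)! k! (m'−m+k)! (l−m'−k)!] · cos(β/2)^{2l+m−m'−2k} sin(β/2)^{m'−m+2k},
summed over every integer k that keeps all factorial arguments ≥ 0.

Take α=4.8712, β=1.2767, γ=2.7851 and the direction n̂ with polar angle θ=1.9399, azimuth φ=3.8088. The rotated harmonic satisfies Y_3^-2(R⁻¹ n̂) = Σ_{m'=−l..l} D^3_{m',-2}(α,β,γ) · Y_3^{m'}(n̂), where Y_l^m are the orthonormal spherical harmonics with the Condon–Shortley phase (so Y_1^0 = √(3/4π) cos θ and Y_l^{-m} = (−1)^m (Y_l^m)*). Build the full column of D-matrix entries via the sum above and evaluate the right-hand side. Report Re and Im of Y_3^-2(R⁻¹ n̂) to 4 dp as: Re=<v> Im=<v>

Need the full column D^3_{m',-2} for m'=−3..3 at α=4.8712, β=1.2767, γ=2.7851.
cos(β/2)=0.803080, sin(β/2)=0.595871
d^3_{-3,-2}: single k=1 term ⇒ +0.487553;  D = +0.114259+0.473976i
d^3_{-2,-2}: k∈[0..1] ⇒ +0.268258 -0.738431 = -0.470173;  D = +0.433902-0.181084i
d^3_{-1,-2}: k∈[0..1] ⇒ -0.629429 +0.693048 = +0.063620;  D = -0.033479-0.054098i
d^3_{0,-2}: k∈[0..1] ⇒ +0.808911 -0.445336 = +0.363575;  D = +0.275013-0.237812i
d^3_{1,-2}: k∈[0..1] ⇒ -0.693048 +0.190775 = -0.502274;  D = -0.384484-0.323189i
d^3_{2,-2}: k∈[0..1] ⇒ +0.406534 -0.044762 = +0.361772;  D = -0.186059+0.310260i
d^3_{3,-2}: single k=0 term ⇒ -0.147773;  D = +0.137156+0.055001i
Y_3^{m'}(θ=1.9399,φ=3.8088) and Σ D·Y over m':
  (+0.1143+0.4740i)·(+0.1414+0.3075i)  (+0.4339-0.1811i)·(-0.0751+0.3118i)  (-0.0335-0.0541i)·(+0.0827-0.0651i)  (+0.2750-0.2378i)·(+0.3163+0.0000i)  (-0.3845-0.3232i)·(-0.0827-0.0651i)  (-0.1861+0.3103i)·(-0.0751-0.3118i)  (+0.1372+0.0550i)·(-0.1414+0.3075i)
Y_3^-2(R⁻¹ n̂) = +0.060095+0.294402i

Re=0.0601 Im=0.2944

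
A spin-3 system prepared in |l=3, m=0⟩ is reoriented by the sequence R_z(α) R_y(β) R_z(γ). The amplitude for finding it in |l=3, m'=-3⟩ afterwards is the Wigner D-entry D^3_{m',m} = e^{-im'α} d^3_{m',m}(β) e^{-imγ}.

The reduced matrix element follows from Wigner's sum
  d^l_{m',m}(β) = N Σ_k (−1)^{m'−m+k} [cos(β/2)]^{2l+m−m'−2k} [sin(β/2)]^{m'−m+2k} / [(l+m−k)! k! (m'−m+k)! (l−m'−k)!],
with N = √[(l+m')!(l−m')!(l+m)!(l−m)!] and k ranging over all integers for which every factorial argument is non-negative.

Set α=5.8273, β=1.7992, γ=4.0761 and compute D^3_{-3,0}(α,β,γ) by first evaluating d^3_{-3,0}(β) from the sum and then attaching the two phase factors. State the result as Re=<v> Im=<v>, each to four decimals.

D^3_{-3,0}(5.8273,1.7992,4.0761) = e^{-i·-3·5.8273}·d^3_{-3,0}(1.7992)·e^{-i·0·4.0761}. Compute d first:
Half-angle: c=0.621923, s=0.783078. N=√(1·720·6·6)=160.996894
Admissible k: 3..3 (factorial args all ≥0)
  k=3: (−1)^0·160.9969/(36)·0.6219^3·0.7831^3 = +0.516584
d^3_{-3,0}(1.7992) = +0.516584
Phases: e^{-i·(-3)·5.8273}=+0.201746-0.979438i, e^{-i·(0)·4.0761}=+1.000000+0.000000i ⇒ D=+0.104219-0.505962i

Re=0.1042 Im=-0.5060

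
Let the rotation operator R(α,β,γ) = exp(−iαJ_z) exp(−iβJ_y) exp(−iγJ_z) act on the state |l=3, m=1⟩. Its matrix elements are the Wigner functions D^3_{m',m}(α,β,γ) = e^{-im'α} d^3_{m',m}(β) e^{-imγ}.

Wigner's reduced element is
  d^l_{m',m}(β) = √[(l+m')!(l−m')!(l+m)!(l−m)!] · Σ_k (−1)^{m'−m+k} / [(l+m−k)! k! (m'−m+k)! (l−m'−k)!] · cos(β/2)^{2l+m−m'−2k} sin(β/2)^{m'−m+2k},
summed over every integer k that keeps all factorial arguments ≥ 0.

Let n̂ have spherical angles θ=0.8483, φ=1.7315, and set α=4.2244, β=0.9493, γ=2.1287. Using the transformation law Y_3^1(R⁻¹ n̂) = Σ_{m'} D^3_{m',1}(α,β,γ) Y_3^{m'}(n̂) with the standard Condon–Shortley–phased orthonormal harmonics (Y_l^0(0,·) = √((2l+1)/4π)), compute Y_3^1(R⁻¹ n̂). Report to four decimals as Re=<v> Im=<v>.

Need the full column D^3_{m',1} for m'=−3..3 at α=4.2244, β=0.9493, γ=2.1287.
cos(β/2)=0.889453, sin(β/2)=0.457027
d^3_{-3,1}: single k=4 term ⇒ +0.133678;  D = -0.058275-0.120307i
d^3_{-2,1}: k∈[3..4] ⇒ +0.424839 -0.056083 = +0.368756;  D = +0.368505+0.013609i
d^3_{-1,1}: k∈[2..4] ⇒ +0.784380 -0.276124 +0.009113 = +0.517370;  D = -0.259269+0.447717i
d^3_{0,1}: k∈[1..3] ⇒ +0.881347 -0.698082 +0.061436 = +0.244701;  D = -0.129547-0.207596i
d^3_{1,1}: k∈[0..2] ⇒ +0.495151 -1.045841 +0.207093 = -0.343597;  D = -0.342758+0.024003i
d^3_{2,1}: k∈[0..1] ⇒ -0.804556 +0.424839 = -0.379717;  D = +0.154166-0.347013i
d^3_{3,1}: single k=0 term ⇒ +0.506315;  D = -0.312320-0.398511i
Y_3^{m'}(θ=0.8483,φ=1.7315) and Σ D·Y over m':
  (-0.0583-0.1203i)·(+0.0817+0.1561i)  (+0.3685+0.0136i)·(-0.3608+0.1201i)  (-0.2593+0.4477i)·(-0.0460-0.2839i)  (-0.1295-0.2076i)·(-0.2008+0.0000i)  (-0.3428+0.0240i)·(+0.0460-0.2839i)  (+0.1542-0.3470i)·(-0.3608-0.1201i)  (-0.3123-0.3985i)·(-0.0817+0.1561i)
Y_3^1(R⁻¹ n̂) = +0.025885+0.304035i

Re=0.0259 Im=0.3040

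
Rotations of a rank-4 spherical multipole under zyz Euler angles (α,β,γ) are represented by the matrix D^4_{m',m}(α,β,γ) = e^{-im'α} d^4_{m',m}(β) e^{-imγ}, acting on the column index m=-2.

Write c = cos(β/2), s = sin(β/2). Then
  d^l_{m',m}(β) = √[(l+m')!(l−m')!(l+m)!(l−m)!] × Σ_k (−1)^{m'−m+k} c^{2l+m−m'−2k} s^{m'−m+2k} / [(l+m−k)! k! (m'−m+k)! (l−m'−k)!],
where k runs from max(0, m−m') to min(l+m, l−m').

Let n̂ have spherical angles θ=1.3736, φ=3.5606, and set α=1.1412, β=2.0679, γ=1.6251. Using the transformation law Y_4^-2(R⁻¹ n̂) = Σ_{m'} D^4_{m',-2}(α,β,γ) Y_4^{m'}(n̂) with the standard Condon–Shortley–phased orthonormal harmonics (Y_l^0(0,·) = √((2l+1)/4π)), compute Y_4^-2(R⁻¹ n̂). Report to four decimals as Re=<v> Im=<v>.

Need the full column D^4_{m',-2} for m'=−4..4 at α=1.1412, β=2.0679, γ=1.6251.
cos(β/2)=0.511429, sin(β/2)=0.859326
d^4_{-4,-2}: single k=2 term ⇒ +0.069920;  D = +0.002725+0.069867i
d^4_{-3,-2}: k∈[1..2] ⇒ +0.029425 -0.249220 = -0.219795;  D = -0.203239-0.083689i
d^4_{-2,-2}: k∈[0..2] ⇒ +0.004680 -0.158565 +0.559580 = +0.405696;  D = +0.296681-0.276712i
d^4_{-1,-2}: k∈[0..2] ⇒ -0.033365 +0.470982 -0.886460 = -0.448843;  D = +0.141612+0.425917i
d^4_{0,-2}: k∈[0..2] ⇒ +0.125356 -0.943759 +0.999168 = +0.180765;  D = -0.179700-0.019594i
d^4_{1,-2}: k∈[0..2] ⇒ -0.313988 +1.329690 -0.750803 = +0.264898;  D = -0.135785+0.227450i
d^4_{2,-2}: k∈[0..2] ⇒ +0.559580 -1.263858 +0.297347 = -0.406931;  D = -0.230776-0.335165i
d^4_{3,-2}: k∈[0..1] ⇒ -0.703606 +0.662146 = -0.041459;  D = -0.040838+0.007153i
d^4_{4,-2}: single k=0 term ⇒ +0.557309;  D = +0.141224-0.539119i
Y_4^{m'}(θ=1.3736,φ=3.5606) and Σ D·Y over m':
  (+0.0027+0.0699i)·(-0.0430-0.4069i)  (-0.2032-0.0837i)·(-0.0714+0.2200i)  (+0.2967-0.2767i)·(-0.1574+0.1749i)  (+0.1416+0.4259i)·(+0.2268-0.1010i)  (-0.1797-0.0196i)·(+0.2010+0.0000i)  (-0.1358+0.2274i)·(-0.2268-0.1010i)  (-0.2308-0.3352i)·(-0.1574-0.1749i)  (-0.0408+0.0072i)·(+0.0714+0.2200i)  (+0.1412-0.5391i)·(-0.0430+0.4069i)
Y_4^-2(R⁻¹ n̂) = +0.342251+0.258333i

Re=0.3423 Im=0.2583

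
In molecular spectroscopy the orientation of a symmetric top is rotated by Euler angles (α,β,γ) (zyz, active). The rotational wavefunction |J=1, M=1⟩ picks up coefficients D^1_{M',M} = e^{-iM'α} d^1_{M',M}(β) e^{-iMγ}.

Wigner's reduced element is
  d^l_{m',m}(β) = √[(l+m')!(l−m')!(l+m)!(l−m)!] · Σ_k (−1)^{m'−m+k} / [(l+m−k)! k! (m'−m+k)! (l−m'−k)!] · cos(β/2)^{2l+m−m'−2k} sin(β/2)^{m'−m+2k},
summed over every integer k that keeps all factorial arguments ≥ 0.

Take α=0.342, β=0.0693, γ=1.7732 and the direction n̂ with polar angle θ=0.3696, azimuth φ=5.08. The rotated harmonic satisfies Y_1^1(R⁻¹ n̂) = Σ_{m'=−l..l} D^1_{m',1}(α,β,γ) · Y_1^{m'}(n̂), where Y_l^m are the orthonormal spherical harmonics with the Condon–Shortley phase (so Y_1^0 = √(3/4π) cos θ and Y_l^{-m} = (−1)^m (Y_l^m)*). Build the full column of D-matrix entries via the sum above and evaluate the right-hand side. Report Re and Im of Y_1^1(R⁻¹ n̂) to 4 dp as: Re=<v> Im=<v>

Need the full column D^1_{m',1} for m'=−1..1 at α=0.342, β=0.0693, γ=1.7732.
cos(β/2)=0.999400, sin(β/2)=0.034643
d^1_{-1,1}: single k=2 term ⇒ +0.001200;  D = +0.000167-0.001188i
d^1_{0,1}: single k=1 term ⇒ +0.048963;  D = -0.009843-0.047964i
d^1_{1,1}: single k=0 term ⇒ +0.998800;  D = -0.517286-0.854410i
Y_1^{m'}(θ=0.3696,φ=5.08) and Σ D·Y over m':
  (+0.0002-0.0012i)·(+0.0449+0.1165i)  (-0.0098-0.0480i)·(+0.4556+0.0000i)  (-0.5173-0.8544i)·(-0.0449+0.1165i)
Y_1^1(R⁻¹ n̂) = +0.118376-0.043810i

Re=0.1184 Im=-0.0438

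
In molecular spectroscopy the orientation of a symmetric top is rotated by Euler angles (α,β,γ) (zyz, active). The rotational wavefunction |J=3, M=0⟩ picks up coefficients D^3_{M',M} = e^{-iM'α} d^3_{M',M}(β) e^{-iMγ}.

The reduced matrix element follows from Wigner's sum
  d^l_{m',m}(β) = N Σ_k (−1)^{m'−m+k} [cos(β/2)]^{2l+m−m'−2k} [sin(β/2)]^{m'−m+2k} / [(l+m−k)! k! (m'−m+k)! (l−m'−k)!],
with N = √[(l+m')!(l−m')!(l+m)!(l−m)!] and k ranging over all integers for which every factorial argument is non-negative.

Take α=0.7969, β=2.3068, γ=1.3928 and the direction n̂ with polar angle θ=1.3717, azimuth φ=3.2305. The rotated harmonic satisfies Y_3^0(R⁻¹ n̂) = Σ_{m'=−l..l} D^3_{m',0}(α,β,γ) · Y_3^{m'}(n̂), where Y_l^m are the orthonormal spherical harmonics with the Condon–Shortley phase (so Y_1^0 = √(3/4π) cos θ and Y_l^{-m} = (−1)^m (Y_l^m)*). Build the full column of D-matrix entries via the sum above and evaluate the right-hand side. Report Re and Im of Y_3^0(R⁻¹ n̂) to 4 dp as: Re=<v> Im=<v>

Need the full column D^3_{m',0} for m'=−3..3 at α=0.7969, β=2.3068, γ=1.3928.
cos(β/2)=0.405382, sin(β/2)=0.914148
d^3_{-3,0}: single k=3 term ⇒ +0.227592;  D = -0.166388+0.155284i
d^3_{-2,0}: k∈[2..3] ⇒ +0.123609 -0.628571 = -0.504962;  D = +0.011615-0.504828i
d^3_{-1,0}: k∈[1..3] ⇒ +0.034668 -0.528875 +0.896471 = +0.402264;  D = +0.281153+0.287696i
d^3_{0,0}: k∈[0..3] ⇒ +0.004438 -0.203110 +1.032847 -0.583576 = +0.250598;  D = +0.250598+0.000000i
d^3_{1,0}: k∈[0..2] ⇒ -0.034668 +0.528875 -0.896471 = -0.402264;  D = -0.281153+0.287696i
d^3_{2,0}: k∈[0..1] ⇒ +0.123609 -0.628571 = -0.504962;  D = +0.011615+0.504828i
d^3_{3,0}: single k=0 term ⇒ -0.227592;  D = +0.166388+0.155284i
Y_3^{m'}(θ=1.3717,φ=3.2305) and Σ D·Y over m':
  (-0.1664+0.1553i)·(-0.3791+0.1036i)  (+0.0116-0.5048i)·(+0.1912-0.0344i)  (+0.2812+0.2877i)·(+0.2538-0.0226i)  (+0.2506+0.0000i)·(-0.2070+0.0000i)  (-0.2812+0.2877i)·(-0.2538-0.0226i)  (+0.0116+0.5048i)·(+0.1912+0.0344i)  (+0.1664+0.1553i)·(+0.3791+0.1036i)
Y_3^0(R⁻¹ n̂) = +0.167614+0.000000i

Re=0.1676 Im=0.0000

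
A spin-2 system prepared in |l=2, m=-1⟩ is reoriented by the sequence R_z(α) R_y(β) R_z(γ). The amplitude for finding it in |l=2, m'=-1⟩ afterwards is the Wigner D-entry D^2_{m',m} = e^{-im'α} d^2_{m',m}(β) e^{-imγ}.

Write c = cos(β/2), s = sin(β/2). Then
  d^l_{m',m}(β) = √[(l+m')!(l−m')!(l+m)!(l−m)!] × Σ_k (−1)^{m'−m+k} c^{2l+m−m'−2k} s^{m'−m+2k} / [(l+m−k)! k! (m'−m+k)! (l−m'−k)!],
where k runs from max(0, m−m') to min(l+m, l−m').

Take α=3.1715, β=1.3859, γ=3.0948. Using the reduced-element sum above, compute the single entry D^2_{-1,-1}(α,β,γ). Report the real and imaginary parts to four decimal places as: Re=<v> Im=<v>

Re=-0.3742 Im=0.0063

First d^2_{-1,-1}(β=1.3859), then the phase factors e^{-i(-1)α} and e^{-i(-1)γ}:
c=cos(1.3859/2)=0.769365, s=sin(1.3859/2)=0.638810; N=√[1·6·1·6]=6.000000
Admissible k: 0..1 (factorial args all ≥0)
  k=0: (−1)^0·6.0000/(6)·0.7694^4·0.6388^0 = +0.350372
  k=1: (−1)^1·6.0000/(2)·0.7694^2·0.6388^2 = -0.724651
d^2_{-1,-1}(1.3859) = +0.350372 -0.724651 = -0.374279
D = (-0.999553-0.029903i)·(-0.374279)·(-0.998905+0.046776i) = -0.374225+0.006320i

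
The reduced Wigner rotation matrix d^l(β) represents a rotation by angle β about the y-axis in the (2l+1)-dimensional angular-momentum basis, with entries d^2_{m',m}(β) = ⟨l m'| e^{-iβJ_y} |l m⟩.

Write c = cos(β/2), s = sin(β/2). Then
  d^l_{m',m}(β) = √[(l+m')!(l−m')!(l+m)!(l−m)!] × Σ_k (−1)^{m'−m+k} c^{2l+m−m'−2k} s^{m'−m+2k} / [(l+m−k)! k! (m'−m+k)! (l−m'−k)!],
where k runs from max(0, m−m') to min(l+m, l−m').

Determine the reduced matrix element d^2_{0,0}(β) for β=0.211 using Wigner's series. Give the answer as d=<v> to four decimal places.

d=0.9342

d^2_{0,0}(β=0.211) via Wigner's sum:
With c≡cos(β/2)=0.994440 and s≡sin(β/2)=0.105304, N=[2·2·2·2]^{1/2}=4.000000
The bounds max(0,m−m')=0 and min(l+m,l−m')=2 give 3 terms
  k=0: (−1)^0·4.0000/(4)·0.9944^4·0.1053^0 = +0.977945
  k=1: (−1)^1·4.0000/(1)·0.9944^2·0.1053^2 = -0.043864
  k=2: (−1)^2·4.0000/(4)·0.9944^0·0.1053^4 = +0.000123
d^2_{0,0}(0.211) = +0.977945 -0.043864 +0.000123 = +0.934204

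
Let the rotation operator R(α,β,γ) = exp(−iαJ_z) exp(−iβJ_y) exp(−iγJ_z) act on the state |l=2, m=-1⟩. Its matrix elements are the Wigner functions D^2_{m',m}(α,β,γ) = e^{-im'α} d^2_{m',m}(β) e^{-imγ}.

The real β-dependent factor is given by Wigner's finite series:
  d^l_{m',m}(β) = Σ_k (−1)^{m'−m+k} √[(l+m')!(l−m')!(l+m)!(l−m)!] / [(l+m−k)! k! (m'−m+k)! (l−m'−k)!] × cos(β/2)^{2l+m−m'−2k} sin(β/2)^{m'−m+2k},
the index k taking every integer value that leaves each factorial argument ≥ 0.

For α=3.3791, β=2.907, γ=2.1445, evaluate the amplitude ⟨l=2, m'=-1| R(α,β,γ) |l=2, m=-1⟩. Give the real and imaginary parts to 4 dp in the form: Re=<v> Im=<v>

Re=-0.0292 Im=0.0278

Split into d^2_{-1,-1}(β=2.907) × two z-phases.
c=cos(2.907/2)=0.117028, s=sin(2.907/2)=0.993129; N=√[1·6·1·6]=6.000000
k∈{0,1} keeps every argument non-negative
  k=0: (−1)^0·6.0000/(6)·0.1170^4·0.9931^0 = +0.000188
  k=1: (−1)^1·6.0000/(2)·0.1170^2·0.9931^2 = -0.040524
d^2_{-1,-1}(2.907) = +0.000188 -0.040524 = -0.040336
D = (-0.971927-0.235281i)·(-0.040336)·(-0.542746+0.839897i) = -0.029249+0.027776i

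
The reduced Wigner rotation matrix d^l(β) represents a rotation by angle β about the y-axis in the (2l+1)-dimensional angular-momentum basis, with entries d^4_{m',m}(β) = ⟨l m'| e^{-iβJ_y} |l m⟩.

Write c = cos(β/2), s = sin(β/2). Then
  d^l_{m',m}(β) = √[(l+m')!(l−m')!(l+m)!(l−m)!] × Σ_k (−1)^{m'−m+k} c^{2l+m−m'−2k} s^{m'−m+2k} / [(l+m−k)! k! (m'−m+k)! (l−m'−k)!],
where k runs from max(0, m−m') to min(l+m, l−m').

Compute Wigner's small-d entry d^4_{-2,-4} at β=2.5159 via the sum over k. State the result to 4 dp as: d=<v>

d^4_{-2,-4}(β=2.5159) via Wigner's sum:
With c≡cos(β/2)=0.307768 and s≡sin(β/2)=0.951461, N=[2·720·1·40320]^{1/2}=7619.763776
The bounds max(0,m−m')=0 and min(l+m,l−m')=0 give 1 term
  k=0: (−1)^2·7619.7638/(1440)·0.3078^6·0.9515^2 = +0.004071
d^4_{-2,-4}(2.5159) = +0.004071

d=0.0041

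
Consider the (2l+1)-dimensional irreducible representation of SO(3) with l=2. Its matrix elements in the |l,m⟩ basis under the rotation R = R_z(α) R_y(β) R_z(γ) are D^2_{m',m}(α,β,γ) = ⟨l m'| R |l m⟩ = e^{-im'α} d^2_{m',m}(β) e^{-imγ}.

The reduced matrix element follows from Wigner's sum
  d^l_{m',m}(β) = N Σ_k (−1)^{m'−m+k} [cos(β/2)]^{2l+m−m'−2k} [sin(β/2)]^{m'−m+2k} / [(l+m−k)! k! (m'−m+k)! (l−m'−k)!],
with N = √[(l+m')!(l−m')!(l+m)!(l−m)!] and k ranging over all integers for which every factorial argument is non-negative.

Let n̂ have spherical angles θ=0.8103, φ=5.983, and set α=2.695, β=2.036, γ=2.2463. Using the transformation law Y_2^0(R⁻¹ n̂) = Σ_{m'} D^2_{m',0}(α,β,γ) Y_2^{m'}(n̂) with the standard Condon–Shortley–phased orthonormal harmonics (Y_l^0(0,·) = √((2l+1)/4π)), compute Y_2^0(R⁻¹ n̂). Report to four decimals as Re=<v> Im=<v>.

Re=0.5382 Im=0.0000

Need the full column D^2_{m',0} for m'=−2..2 at α=2.695, β=2.036, γ=2.2463.
cos(β/2)=0.525069, sin(β/2)=0.851060
d^2_{-2,0}: single k=2 term ⇒ +0.489135;  D = +0.306655-0.381072i
d^2_{-1,0}: k∈[1..2] ⇒ +0.301776 -0.792815 = -0.491039;  D = +0.442880-0.212077i
d^2_{0,0}: k∈[0..2] ⇒ +0.076009 -0.798754 +0.524614 = -0.198131;  D = -0.198131+0.000000i
d^2_{1,0}: k∈[0..1] ⇒ -0.301776 +0.792815 = +0.491039;  D = -0.442880-0.212077i
d^2_{2,0}: single k=0 term ⇒ +0.489135;  D = +0.306655+0.381072i
Y_2^{m'}(θ=0.8103,φ=5.983) and Σ D·Y over m':
  (+0.3067-0.3811i)·(+0.1673+0.1145i)  (+0.4429-0.2121i)·(+0.3685+0.1141i)  (-0.1981+0.0000i)·(+0.1341+0.0000i)  (-0.4429-0.2121i)·(-0.3685+0.1141i)  (+0.3067+0.3811i)·(+0.1673-0.1145i)
Y_2^0(R⁻¹ n̂) = +0.538153+0.000000i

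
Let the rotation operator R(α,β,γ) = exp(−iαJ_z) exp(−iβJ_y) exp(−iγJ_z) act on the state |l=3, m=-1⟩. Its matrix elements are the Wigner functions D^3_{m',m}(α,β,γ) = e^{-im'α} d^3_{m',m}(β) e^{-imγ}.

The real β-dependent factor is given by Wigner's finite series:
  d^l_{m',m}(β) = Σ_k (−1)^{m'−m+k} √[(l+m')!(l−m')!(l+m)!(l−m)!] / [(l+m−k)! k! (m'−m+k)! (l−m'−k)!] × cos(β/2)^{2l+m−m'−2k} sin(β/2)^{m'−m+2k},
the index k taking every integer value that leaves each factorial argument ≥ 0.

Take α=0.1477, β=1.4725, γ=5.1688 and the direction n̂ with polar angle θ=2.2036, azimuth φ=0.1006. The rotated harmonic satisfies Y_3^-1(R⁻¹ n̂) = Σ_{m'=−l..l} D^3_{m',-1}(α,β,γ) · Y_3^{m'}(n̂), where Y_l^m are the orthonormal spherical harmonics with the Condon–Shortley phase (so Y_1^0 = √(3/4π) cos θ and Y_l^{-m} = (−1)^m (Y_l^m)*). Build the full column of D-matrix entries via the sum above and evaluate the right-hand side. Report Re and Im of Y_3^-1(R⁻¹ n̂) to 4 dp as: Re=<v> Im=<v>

Need the full column D^3_{m',-1} for m'=−3..3 at α=0.1477, β=1.4725, γ=5.1688.
cos(β/2)=0.740992, sin(β/2)=0.671514
d^3_{-3,-1}: single k=2 term ⇒ +0.526514;  D = +0.412272-0.327488i
d^3_{-2,-1}: k∈[1..2] ⇒ +0.474376 -0.779176 = -0.304800;  D = -0.208167+0.222642i
d^3_{-1,-1}: k∈[0..2] ⇒ +0.165532 -1.087562 +0.669882 = -0.252148;  D = -0.143228+0.207520i
d^3_{0,-1}: k∈[0..2] ⇒ -0.519653 +1.280317 -0.350493 = +0.410171;  D = +0.180774-0.368186i
d^3_{1,-1}: k∈[0..2] ⇒ +0.815671 -0.893176 +0.091692 = +0.014187;  D = +0.004310-0.013516i
d^3_{2,-1}: k∈[0..1] ⇒ -0.779176 +0.319955 = -0.459221;  D = -0.073621+0.453281i
d^3_{3,-1}: single k=0 term ⇒ +0.432407;  D = +0.005756-0.432369i
Y_3^{m'}(θ=2.2036,φ=0.1006) and Σ D·Y over m':
  (+0.4123-0.3275i)·(+0.2089-0.0650i)  (-0.2082+0.2226i)·(-0.3851+0.0785i)  (-0.1432+0.2075i)·(+0.1942-0.0196i)  (+0.1808-0.3682i)·(+0.2761+0.0000i)  (+0.0043-0.0135i)·(-0.1942-0.0196i)  (-0.0736+0.4533i)·(-0.3851-0.0785i)  (+0.0058-0.4324i)·(-0.2089-0.0650i)
Y_3^-1(R⁻¹ n̂) = +0.187203-0.332159i

Re=0.1872 Im=-0.3322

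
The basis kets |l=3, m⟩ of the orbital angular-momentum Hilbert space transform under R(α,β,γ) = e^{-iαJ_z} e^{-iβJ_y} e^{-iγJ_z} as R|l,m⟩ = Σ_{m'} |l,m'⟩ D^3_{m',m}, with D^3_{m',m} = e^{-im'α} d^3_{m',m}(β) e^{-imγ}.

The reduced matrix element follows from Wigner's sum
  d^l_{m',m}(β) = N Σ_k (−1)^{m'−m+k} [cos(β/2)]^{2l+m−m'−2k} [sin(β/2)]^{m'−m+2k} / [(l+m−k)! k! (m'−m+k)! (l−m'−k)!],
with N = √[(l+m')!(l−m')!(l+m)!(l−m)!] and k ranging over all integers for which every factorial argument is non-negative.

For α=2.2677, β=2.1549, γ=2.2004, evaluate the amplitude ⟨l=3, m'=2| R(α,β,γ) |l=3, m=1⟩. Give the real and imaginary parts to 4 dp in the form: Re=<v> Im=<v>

D^3_{2,1}(2.2677,2.1549,2.2004) = e^{-i·2·2.2677}·d^3_{2,1}(2.1549)·e^{-i·1·2.2004}. Compute d first:
With c≡cos(β/2)=0.473576 and s≡sin(β/2)=0.880753, N=[120·1·24·2]^{1/2}=75.894664
Admissible k: 0..1 (factorial args all ≥0)
  k=0: (−1)^1·75.8947/(24)·0.4736^5·0.8808^1 = -0.066344
  k=1: (−1)^2·75.8947/(12)·0.4736^3·0.8808^3 = +0.458945
d^3_{2,1}(2.1549) = -0.066344 +0.458945 = +0.392601
D = (-0.176066+0.984378i)·(+0.392601)·(-0.588824-0.808261i) = +0.353069-0.171692i

Re=0.3531 Im=-0.1717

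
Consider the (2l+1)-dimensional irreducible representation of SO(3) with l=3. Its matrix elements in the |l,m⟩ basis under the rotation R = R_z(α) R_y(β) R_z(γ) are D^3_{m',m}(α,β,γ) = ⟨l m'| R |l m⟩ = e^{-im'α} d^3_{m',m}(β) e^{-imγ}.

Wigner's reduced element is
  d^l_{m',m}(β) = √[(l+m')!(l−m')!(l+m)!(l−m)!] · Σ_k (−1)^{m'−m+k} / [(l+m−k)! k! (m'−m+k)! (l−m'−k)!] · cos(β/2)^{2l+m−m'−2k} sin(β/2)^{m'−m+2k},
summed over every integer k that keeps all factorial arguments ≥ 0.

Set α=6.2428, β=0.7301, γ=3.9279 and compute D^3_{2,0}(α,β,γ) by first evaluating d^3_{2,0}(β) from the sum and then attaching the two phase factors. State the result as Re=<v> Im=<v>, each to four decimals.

First d^3_{2,0}(β=0.7301), then the phase factors e^{-i(2)α} and e^{-i(0)γ}:
Half-angle: c=0.934106, s=0.356996. N=√(120·1·6·6)=65.726707
Admissible k: 0..1 (factorial args all ≥0)
  k=0: (−1)^2·65.7267/(12)·0.9341^4·0.3570^2 = +0.531462
  k=1: (−1)^3·65.7267/(12)·0.9341^2·0.3570^4 = -0.077626
d^3_{2,0}(0.7301) = +0.531462 -0.077626 = +0.453836
D = (+0.996740+0.080683i)·(+0.453836)·(+1.000000+0.000000i) = +0.452356+0.036617i

Re=0.4524 Im=0.0366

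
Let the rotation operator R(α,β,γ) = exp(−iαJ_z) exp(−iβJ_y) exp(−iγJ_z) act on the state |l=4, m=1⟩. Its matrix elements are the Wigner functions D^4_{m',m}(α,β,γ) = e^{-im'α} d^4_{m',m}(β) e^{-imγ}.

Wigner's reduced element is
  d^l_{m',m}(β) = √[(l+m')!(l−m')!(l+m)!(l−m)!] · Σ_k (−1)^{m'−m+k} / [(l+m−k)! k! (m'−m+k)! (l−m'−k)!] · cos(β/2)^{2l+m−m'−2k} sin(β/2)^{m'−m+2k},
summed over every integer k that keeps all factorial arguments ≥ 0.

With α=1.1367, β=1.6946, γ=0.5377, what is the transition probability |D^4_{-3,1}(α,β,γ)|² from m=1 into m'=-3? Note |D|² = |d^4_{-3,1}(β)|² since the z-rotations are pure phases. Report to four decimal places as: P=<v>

P=0.0343

Split into d^4_{-3,1}(β=1.6946) × two z-phases.
c=cos(1.6946/2)=0.662009, s=sin(1.6946/2)=0.749496; N=√[1·5040·120·6]=1904.940944
k∈{4,5} keeps every argument non-negative
  k=4: (−1)^0·1904.9409/(144)·0.6620^4·0.7495^4 = +0.801774
  k=5: (−1)^1·1904.9409/(240)·0.6620^2·0.7495^6 = -0.616614
d^4_{-3,1}(1.6946) = +0.801774 -0.616614 = +0.185160
|D^4_{-3,1}|² = |d^4_{-3,1}(β)|² = (+0.185160)² = 0.034284 (the z-rotation phases have unit modulus)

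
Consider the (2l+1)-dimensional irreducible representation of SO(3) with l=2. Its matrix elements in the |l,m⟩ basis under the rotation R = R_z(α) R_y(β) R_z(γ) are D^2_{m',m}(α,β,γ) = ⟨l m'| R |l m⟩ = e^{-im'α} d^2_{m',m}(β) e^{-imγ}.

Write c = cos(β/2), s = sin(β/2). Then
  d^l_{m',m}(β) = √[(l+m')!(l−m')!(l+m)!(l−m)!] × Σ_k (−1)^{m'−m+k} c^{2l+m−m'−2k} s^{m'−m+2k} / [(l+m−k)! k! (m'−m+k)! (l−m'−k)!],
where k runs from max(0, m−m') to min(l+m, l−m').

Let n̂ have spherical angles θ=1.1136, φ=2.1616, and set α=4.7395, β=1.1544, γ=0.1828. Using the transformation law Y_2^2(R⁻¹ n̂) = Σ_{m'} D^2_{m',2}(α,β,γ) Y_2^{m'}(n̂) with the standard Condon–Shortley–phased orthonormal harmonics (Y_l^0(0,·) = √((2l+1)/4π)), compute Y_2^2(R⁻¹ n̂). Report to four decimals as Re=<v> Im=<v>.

Re=0.1933 Im=0.2078

Need the full column D^2_{m',2} for m'=−2..2 at α=4.7395, β=1.1544, γ=0.1828.
cos(β/2)=0.837994, sin(β/2)=0.545680
d^2_{-2,2}: single k=4 term ⇒ +0.088665;  D = -0.084401+0.027164i
d^2_{-1,2}: single k=3 term ⇒ +0.272323;  D = -0.090428-0.256871i
d^2_{0,2}: single k=2 term ⇒ +0.512192;  D = +0.478341-0.183114i
d^2_{1,2}: single k=1 term ⇒ +0.642230;  D = +0.245778+0.593340i
d^2_{2,2}: single k=0 term ⇒ +0.493132;  D = -0.450309+0.201000i
Y_2^{m'}(θ=1.1136,φ=2.1616) and Σ D·Y over m':
  (-0.0844+0.0272i)·(-0.1180+0.2877i)  (-0.0904-0.2569i)·(-0.1705-0.2541i)  (+0.4783-0.1831i)·(-0.1310+0.0000i)  (+0.2458+0.5933i)·(+0.1705-0.2541i)  (-0.4503+0.2010i)·(-0.1180-0.2877i)
Y_2^2(R⁻¹ n̂) = +0.193265+0.207795i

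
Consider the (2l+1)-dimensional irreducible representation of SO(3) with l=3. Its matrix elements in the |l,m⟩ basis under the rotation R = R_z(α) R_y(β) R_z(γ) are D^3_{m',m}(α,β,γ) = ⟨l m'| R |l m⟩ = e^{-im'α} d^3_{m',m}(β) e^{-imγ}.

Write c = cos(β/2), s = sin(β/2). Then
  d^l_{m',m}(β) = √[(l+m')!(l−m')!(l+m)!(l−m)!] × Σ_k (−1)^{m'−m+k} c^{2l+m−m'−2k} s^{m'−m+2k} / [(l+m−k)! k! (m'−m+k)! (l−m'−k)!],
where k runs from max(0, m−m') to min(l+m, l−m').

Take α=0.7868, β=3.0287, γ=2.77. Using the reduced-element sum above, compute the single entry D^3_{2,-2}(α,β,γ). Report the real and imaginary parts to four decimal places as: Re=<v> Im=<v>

Split into d^3_{2,-2}(β=3.0287) × two z-phases.
With c≡cos(β/2)=0.056416 and s≡sin(β/2)=0.998407, N=[120·1·1·120]^{1/2}=120.000000
Admissible k: 0..1 (factorial args all ≥0)
  k=0: (−1)^4·120.0000/(24)·0.0564^2·0.9984^4 = +0.015813
  k=1: (−1)^5·120.0000/(120)·0.0564^0·0.9984^6 = -0.990482
d^3_{2,-2}(3.0287) = +0.015813 -0.990482 = -0.974669
Phases: e^{-i·(2)·0.7868}=-0.002804-0.999996i, e^{-i·(-2)·2.77}=+0.736317-0.676637i ⇒ D=+0.661506+0.715814i

Re=0.6615 Im=0.7158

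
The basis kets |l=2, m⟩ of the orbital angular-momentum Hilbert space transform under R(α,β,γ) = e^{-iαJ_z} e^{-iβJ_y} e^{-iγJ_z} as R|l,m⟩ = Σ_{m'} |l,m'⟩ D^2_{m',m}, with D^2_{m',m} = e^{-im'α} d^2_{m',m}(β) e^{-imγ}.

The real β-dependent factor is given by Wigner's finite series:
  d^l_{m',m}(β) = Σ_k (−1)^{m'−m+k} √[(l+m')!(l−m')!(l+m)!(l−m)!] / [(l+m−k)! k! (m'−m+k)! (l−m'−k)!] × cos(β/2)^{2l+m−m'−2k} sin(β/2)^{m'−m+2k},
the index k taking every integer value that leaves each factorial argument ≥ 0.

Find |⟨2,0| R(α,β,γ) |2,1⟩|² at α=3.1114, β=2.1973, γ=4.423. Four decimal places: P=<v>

First d^2_{0,1}(β=2.1973), then the phase factors e^{-i(0)α} and e^{-i(1)γ}:
Half-angle: c=0.454799, s=0.890594. N=√(2·2·6·1)=4.898979
k∈{1,2} keeps every argument non-negative
  k=1: (−1)^0·4.8990/(2)·0.4548^3·0.8906^1 = +0.205217
  k=2: (−1)^1·4.8990/(2)·0.4548^1·0.8906^3 = -0.786927
d^2_{0,1}(2.1973) = +0.205217 -0.786927 = -0.581710
|D^2_{0,1}|² = |d^2_{0,1}(β)|² = (-0.581710)² = 0.338387 (the z-rotation phases have unit modulus)

P=0.3384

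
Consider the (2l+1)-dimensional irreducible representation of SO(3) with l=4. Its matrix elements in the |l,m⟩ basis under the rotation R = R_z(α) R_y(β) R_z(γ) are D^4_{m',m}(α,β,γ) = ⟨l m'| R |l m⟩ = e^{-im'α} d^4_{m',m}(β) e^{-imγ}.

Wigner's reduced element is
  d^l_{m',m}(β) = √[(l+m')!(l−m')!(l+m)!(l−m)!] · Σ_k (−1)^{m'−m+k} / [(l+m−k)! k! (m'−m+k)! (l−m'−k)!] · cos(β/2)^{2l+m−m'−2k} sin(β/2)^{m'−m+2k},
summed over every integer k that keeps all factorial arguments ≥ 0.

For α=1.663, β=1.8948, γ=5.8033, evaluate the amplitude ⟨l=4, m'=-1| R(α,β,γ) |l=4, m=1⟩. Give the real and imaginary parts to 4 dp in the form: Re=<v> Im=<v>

Re=-0.0121 Im=0.0187

Split into d^4_{-1,1}(β=1.8948) × two z-phases.
c=cos(1.8948/2)=0.583796, s=sin(1.8948/2)=0.811900; N=√[6·120·120·6]=720.000000
Admissible k: 2..5 (factorial args all ≥0)
  k=2: (−1)^0·720.0000/(72)·0.5838^6·0.8119^2 = +0.260959
  k=3: (−1)^1·720.0000/(24)·0.5838^4·0.8119^4 = -1.514177
  k=4: (−1)^2·720.0000/(48)·0.5838^2·0.8119^6 = +1.464300
  k=5: (−1)^3·720.0000/(720)·0.5838^0·0.8119^8 = -0.188809
d^4_{-1,1}(1.8948) = +0.260959 -1.514177 +1.464300 -0.188809 = +0.022273
D = (-0.092073+0.995752i)·(+0.022273)·(+0.887048+0.461677i) = -0.012058+0.018726i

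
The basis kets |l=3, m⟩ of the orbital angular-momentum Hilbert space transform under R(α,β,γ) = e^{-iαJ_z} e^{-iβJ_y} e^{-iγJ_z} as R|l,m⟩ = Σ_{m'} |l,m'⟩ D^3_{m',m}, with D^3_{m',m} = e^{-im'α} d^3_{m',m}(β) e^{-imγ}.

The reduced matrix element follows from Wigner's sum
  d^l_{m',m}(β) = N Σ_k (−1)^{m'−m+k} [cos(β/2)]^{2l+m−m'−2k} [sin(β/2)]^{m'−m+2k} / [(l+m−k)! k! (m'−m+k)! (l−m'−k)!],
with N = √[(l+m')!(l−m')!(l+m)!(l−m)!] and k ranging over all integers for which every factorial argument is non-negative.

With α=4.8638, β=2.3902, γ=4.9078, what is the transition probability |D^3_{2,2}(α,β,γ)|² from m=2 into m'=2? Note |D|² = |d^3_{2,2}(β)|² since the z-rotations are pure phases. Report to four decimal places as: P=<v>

P=0.0058

First d^3_{2,2}(β=2.3902), then the phase factors e^{-i(2)α} and e^{-i(2)γ}:
Half-angle: c=0.366920, s=0.930252. N=√(120·1·120·1)=120.000000
Admissible k: 0..1 (factorial args all ≥0)
  k=0: (−1)^0·120.0000/(120)·0.3669^6·0.9303^0 = +0.002440
  k=1: (−1)^1·120.0000/(24)·0.3669^4·0.9303^2 = -0.078426
d^3_{2,2}(2.3902) = +0.002440 -0.078426 = -0.075986
|D^3_{2,2}|² = |d^3_{2,2}(β)|² = (-0.075986)² = 0.005774 (the z-rotation phases have unit modulus)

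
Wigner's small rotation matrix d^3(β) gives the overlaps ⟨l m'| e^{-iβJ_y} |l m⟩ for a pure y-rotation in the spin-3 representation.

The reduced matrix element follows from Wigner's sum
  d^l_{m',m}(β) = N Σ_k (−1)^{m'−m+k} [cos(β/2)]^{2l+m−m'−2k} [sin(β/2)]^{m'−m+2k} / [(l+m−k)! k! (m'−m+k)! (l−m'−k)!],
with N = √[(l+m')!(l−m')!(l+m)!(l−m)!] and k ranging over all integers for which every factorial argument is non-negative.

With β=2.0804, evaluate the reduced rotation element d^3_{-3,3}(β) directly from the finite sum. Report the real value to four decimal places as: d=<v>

d^3_{-3,3}(β=2.0804) via Wigner's sum:
With c≡cos(β/2)=0.506048 and s≡sin(β/2)=0.862505, N=[1·720·720·1]^{1/2}=720.000000
k: max(0,(3)−(-3))=6 … min(3+(3),3−(-3))=6
  k=6: (−1)^0·720.0000/(720)·0.5060^0·0.8625^6 = +0.411691
d^3_{-3,3}(2.0804) = +0.411691

d=0.4117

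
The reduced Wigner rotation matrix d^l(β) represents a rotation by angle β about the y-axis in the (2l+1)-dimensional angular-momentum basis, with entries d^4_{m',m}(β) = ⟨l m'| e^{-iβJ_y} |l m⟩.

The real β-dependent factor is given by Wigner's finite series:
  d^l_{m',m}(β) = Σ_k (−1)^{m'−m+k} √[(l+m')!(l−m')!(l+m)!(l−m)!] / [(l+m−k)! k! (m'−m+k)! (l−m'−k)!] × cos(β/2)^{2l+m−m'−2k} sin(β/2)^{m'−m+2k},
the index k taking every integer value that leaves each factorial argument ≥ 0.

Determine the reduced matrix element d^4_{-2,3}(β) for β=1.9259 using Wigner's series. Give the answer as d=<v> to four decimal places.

d^4_{-2,3}(β=1.9259) via Wigner's sum:
With c≡cos(β/2)=0.571101 and s≡sin(β/2)=0.820880, N=[2·720·5040·1]^{1/2}=2693.993318
The bounds max(0,m−m')=5 and min(l+m,l−m')=6 give 2 terms
  k=5: (−1)^0·2693.9933/(240)·0.5711^3·0.8209^5 = +0.779331
  k=6: (−1)^1·2693.9933/(720)·0.5711^1·0.8209^7 = -0.536703
d^4_{-2,3}(1.9259) = +0.779331 -0.536703 = +0.242628

d=0.2426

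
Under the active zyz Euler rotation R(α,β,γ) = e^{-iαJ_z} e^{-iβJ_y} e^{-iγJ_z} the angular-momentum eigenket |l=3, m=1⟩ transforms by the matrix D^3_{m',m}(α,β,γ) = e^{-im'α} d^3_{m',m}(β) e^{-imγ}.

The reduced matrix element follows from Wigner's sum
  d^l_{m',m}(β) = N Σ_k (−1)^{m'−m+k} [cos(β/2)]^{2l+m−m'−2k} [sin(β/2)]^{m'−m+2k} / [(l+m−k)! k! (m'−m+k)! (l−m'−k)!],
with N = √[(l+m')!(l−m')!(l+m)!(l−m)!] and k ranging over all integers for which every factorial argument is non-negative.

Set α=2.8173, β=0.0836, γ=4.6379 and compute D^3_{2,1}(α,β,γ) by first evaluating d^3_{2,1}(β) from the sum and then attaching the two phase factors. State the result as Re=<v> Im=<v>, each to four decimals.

Split into d^3_{2,1}(β=0.0836) × two z-phases.
Half-angle: c=0.999127, s=0.041788. N=√(120·1·24·2)=75.894664
k∈{0,1} keeps every argument non-negative
  k=0: (−1)^1·75.8947/(24)·0.9991^5·0.0418^1 = -0.131569
  k=1: (−1)^2·75.8947/(12)·0.9991^3·0.0418^3 = +0.000460
d^3_{2,1}(0.0836) = -0.131569 +0.000460 = -0.131108
Attach z-rotation phases: D = e^{-i(2)(2.8173)}·(-0.131108)·e^{-i(1)(4.6379)} = +0.086753-0.098302i

Re=0.0868 Im=-0.0983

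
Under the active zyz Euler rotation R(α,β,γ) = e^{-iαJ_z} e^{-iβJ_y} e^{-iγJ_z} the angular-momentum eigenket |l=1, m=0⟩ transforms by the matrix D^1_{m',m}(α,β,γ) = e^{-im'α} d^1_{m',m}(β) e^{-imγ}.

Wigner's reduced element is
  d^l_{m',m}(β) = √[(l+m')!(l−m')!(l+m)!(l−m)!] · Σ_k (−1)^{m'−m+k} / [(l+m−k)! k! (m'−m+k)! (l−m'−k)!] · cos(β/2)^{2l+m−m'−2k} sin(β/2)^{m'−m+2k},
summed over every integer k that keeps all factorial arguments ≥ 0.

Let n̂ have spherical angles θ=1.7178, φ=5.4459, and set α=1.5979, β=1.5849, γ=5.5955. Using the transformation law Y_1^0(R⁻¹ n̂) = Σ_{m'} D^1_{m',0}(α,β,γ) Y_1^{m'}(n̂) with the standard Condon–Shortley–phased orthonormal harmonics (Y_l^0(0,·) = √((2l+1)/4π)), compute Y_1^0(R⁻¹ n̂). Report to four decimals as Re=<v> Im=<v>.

Re=-0.3666 Im=0.0000

Need the full column D^1_{m',0} for m'=−1..1 at α=1.5979, β=1.5849, γ=5.5955.
cos(β/2)=0.702103, sin(β/2)=0.712076
d^1_{-1,0}: single k=1 term ⇒ +0.707036;  D = -0.019161+0.706777i
d^1_{0,0}: k∈[0..1] ⇒ +0.492948 -0.507052 = -0.014103;  D = -0.014103+0.000000i
d^1_{1,0}: single k=0 term ⇒ -0.707036;  D = +0.019161+0.706777i
Y_1^{m'}(θ=1.7178,φ=5.4459) and Σ D·Y over m':
  (-0.0192+0.7068i)·(+0.2288+0.2539i)  (-0.0141+0.0000i)·(-0.0716+0.0000i)  (+0.0192+0.7068i)·(-0.2288+0.2539i)
Y_1^0(R⁻¹ n̂) = -0.366625+0.000000i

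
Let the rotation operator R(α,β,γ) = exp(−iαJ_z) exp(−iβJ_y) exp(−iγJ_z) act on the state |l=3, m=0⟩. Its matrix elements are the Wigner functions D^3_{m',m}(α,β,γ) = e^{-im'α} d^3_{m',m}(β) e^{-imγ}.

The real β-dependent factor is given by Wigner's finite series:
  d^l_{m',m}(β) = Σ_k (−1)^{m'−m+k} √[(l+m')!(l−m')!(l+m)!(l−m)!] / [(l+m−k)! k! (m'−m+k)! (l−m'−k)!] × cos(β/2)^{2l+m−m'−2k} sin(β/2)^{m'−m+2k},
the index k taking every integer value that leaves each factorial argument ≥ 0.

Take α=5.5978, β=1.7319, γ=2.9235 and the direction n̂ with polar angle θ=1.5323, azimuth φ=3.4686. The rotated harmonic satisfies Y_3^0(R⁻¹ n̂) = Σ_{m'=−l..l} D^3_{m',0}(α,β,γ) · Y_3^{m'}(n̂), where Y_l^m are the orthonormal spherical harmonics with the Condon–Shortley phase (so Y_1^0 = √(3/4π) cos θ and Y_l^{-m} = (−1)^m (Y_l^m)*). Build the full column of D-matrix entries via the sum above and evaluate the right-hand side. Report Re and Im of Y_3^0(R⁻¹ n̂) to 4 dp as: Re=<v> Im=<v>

Re=0.3161 Im=0.0000

Need the full column D^3_{m',0} for m'=−3..3 at α=5.5978, β=1.7319, γ=2.9235.
cos(β/2)=0.647917, sin(β/2)=0.761711
d^3_{-3,0}: single k=3 term ⇒ +0.537581;  D = -0.250796-0.475494i
d^3_{-2,0}: k∈[2..3] ⇒ +0.560039 -0.774034 = -0.213996;  D = -0.042520+0.209729i
d^3_{-1,0}: k∈[1..3] ⇒ +0.301285 -1.249224 +0.575521 = -0.372418;  D = -0.288317+0.235730i
d^3_{0,0}: k∈[0..3] ⇒ +0.073980 -0.920238 +1.271868 -0.195318 = +0.230293;  D = +0.230293+0.000000i
d^3_{1,0}: k∈[0..2] ⇒ -0.301285 +1.249224 -0.575521 = +0.372418;  D = +0.288317+0.235730i
d^3_{2,0}: k∈[0..1] ⇒ +0.560039 -0.774034 = -0.213996;  D = -0.042520-0.209729i
d^3_{3,0}: single k=0 term ⇒ -0.537581;  D = +0.250796-0.475494i
Y_3^{m'}(θ=1.5323,φ=3.4686) and Σ D·Y over m':
  (-0.2508-0.4755i)·(-0.2315+0.3460i)  (-0.0425+0.2097i)·(+0.0312-0.0239i)  (-0.2883+0.2357i)·(+0.3036-0.1030i)  (+0.2303+0.0000i)·(-0.0430+0.0000i)  (+0.2883+0.2357i)·(-0.3036-0.1030i)  (-0.0425-0.2097i)·(+0.0312+0.0239i)  (+0.2508-0.4755i)·(+0.2315+0.3460i)
Y_3^0(R⁻¹ n̂) = +0.316121+0.000000i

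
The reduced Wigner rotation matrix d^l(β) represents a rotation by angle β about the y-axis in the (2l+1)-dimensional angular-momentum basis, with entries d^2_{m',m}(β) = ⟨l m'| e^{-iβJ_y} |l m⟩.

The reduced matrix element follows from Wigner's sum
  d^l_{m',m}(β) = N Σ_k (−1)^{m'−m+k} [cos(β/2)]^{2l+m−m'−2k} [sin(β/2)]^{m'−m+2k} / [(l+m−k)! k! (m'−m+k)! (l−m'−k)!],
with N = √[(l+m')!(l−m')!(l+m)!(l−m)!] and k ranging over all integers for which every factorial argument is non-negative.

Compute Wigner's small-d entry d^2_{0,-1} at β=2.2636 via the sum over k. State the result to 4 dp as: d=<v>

d=0.6019

d^2_{0,-1}(β=2.2636) via Wigner's sum:
Half-angle: c=0.425031, s=0.905179. N=√(2·2·1·6)=4.898979
k: max(0,(-1)−(0))=0 … min(2+(-1),2−(0))=1
  k=0: (−1)^1·4.8990/(2)·0.4250^3·0.9052^1 = -0.170244
  k=1: (−1)^2·4.8990/(2)·0.4250^1·0.9052^3 = +0.772146
d^2_{0,-1}(2.2636) = -0.170244 +0.772146 = +0.601902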